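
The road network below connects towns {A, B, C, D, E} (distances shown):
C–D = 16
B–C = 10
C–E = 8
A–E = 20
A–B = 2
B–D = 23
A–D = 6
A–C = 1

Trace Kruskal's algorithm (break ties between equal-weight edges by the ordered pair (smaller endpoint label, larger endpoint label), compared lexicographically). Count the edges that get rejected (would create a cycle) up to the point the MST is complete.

Kruskal's algorithm — process edges by increasing weight (ties by edge label):
A–C (1): add — endpoints in different components.
A–B (2): add — endpoints in different components.
A–D (6): add — endpoints in different components.
C–E (8): add — endpoints in different components.
Edges rejected before the tree was complete: 0.

0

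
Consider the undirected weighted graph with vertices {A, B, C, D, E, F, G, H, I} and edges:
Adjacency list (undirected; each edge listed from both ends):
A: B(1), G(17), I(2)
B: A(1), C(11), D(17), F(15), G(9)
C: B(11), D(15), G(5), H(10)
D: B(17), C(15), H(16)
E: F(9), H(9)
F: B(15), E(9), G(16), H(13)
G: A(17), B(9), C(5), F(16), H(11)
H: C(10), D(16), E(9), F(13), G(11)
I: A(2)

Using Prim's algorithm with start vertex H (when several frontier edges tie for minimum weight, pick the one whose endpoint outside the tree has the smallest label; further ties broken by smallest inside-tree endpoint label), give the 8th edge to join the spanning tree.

C-D

Grow the tree from H using Prim:
Step 1: cheapest edge leaving the tree is E-H (9); add E.
Step 2: cheapest edge leaving the tree is E-F (9); add F.
Step 3: cheapest edge leaving the tree is C-H (10); add C.
Step 4: cheapest edge leaving the tree is C-G (5); add G.
Step 5: cheapest edge leaving the tree is B-G (9); add B.
Step 6: cheapest edge leaving the tree is A-B (1); add A.
Step 7: cheapest edge leaving the tree is A-I (2); add I.
Step 8: cheapest edge leaving the tree is C-D (15); add D.
The 8th edge added is C-D.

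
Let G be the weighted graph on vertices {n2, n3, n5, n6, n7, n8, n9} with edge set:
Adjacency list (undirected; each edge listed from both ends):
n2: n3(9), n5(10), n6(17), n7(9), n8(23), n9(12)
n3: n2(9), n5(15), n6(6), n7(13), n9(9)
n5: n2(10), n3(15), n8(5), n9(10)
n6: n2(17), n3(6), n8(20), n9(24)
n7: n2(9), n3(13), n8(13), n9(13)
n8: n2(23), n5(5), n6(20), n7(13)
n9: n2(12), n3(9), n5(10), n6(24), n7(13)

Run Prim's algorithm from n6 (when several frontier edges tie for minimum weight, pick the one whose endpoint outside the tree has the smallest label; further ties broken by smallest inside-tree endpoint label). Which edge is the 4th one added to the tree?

n3-n9

Prim, starting at n6.
Step 1: cheapest edge leaving the tree is n3 n6 (6); add n3.
Step 2: cheapest edge leaving the tree is n2 n3 (9); add n2.
Step 3: cheapest edge leaving the tree is n2 n7 (9); add n7.
Step 4: cheapest edge leaving the tree is n3 n9 (9); add n9.
Step 5: cheapest edge leaving the tree is n2 n5 (10); add n5.
Step 6: cheapest edge leaving the tree is n5 n8 (5); add n8.
The 4th edge added is n3 n9.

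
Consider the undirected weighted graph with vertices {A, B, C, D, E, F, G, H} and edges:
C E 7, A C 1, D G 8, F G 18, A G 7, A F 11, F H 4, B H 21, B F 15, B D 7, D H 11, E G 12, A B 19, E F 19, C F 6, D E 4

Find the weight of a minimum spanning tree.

36

Grow the tree from B using Prim:
Step 1: cheapest edge leaving the tree is B D (7); add D.
Step 2: cheapest edge leaving the tree is D E (4); add E.
Step 3: cheapest edge leaving the tree is C E (7); add C.
Step 4: cheapest edge leaving the tree is A C (1); add A.
Step 5: cheapest edge leaving the tree is C F (6); add F.
Step 6: cheapest edge leaving the tree is F H (4); add H.
Step 7: cheapest edge leaving the tree is A G (7); add G.
MST edges: B D, D E, C E, A C, C F, F H, A G; total weight 7+4+7+1+6+4+7 = 36.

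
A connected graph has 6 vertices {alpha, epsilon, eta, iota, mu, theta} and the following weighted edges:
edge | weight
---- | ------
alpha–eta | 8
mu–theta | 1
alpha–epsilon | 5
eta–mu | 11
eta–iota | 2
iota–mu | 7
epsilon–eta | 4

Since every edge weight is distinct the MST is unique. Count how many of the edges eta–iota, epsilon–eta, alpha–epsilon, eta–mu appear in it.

3

Sort edges by weight, then run Kruskal:
mu–theta (1): add. Components now {eta} {mu,theta} {alpha} {epsilon} {iota}
eta–iota (2): add. Components now {eta,iota} {mu,theta} {alpha} {epsilon}
epsilon–eta (4): add. Components now {epsilon,eta,iota} {mu,theta} {alpha}
alpha–epsilon (5): add. Components now {alpha,epsilon,eta,iota} {mu,theta}
iota–mu (7): add. Components now {alpha,epsilon,eta,iota,mu,theta}
MST edge set: {mu–theta, eta–iota, epsilon–eta, alpha–epsilon, iota–mu}.
Of the listed edges, {eta–iota, epsilon–eta, alpha–epsilon} are in the MST → 3.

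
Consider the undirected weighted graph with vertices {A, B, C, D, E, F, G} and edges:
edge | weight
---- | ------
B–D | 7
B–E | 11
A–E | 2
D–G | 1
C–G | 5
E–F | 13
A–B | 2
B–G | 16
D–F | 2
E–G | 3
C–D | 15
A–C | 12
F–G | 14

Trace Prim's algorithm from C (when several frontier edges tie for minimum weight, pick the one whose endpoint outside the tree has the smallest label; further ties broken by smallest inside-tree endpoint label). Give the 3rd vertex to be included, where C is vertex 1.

Prim, starting at C.
Step 1: cheapest edge leaving the tree is C–G (5); add G.
Step 2: cheapest edge leaving the tree is D–G (1); add D.
Step 3: cheapest edge leaving the tree is D–F (2); add F.
Step 4: cheapest edge leaving the tree is E–G (3); add E.
Step 5: cheapest edge leaving the tree is A–E (2); add A.
Step 6: cheapest edge leaving the tree is A–B (2); add B.
Vertex order: C, G, D, F, E, A, B. The 3rd vertex is D.

D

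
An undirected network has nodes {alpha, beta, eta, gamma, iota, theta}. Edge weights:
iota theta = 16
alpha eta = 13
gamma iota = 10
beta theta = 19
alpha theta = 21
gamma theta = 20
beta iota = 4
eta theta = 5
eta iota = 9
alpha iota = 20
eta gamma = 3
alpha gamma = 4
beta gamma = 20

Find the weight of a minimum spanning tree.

25

Prim's algorithm from beta:
Step 1: frontier [beta iota 4, beta theta 19, beta gamma 20] → take beta iota (4); add iota.
Step 2: frontier [beta theta 19, beta gamma 20, eta iota 9, gamma iota 10, iota theta 16, alpha iota 20] → take eta iota (9); add eta.
Step 3: frontier [beta theta 19, beta gamma 20, eta gamma 3, eta theta 5, alpha eta 13, gamma iota 10, iota theta 16, alpha iota 20] → take eta gamma (3); add gamma.
Step 4: frontier [beta theta 19, eta theta 5, alpha eta 13, alpha gamma 4, gamma theta 20, iota theta 16, alpha iota 20] → take alpha gamma (4); add alpha.
Step 5: frontier [alpha theta 21, beta theta 19, eta theta 5, gamma theta 20, iota theta 16] → take eta theta (5); add theta.
MST edges: beta iota, eta iota, eta gamma, alpha gamma, eta theta; total weight 4+9+3+4+5 = 25.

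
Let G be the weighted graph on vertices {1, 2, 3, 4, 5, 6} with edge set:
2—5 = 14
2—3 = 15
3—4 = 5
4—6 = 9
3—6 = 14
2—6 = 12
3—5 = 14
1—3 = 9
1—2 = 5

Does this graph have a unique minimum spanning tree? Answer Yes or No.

Kruskal: consider edges lightest-first.
1—2 (5): add — endpoints in different components.
3—4 (5): add — endpoints in different components.
1—3 (9): add — endpoints in different components.
4—6 (9): add — endpoints in different components.
2—6 (12): skip — 2 and 6 already connected.
2—5 (14): add — endpoints in different components.
Non-tree edge 3—5 has weight 14, equal to the heaviest edge on its tree cycle — swapping gives another MST of the same weight. Not unique.

No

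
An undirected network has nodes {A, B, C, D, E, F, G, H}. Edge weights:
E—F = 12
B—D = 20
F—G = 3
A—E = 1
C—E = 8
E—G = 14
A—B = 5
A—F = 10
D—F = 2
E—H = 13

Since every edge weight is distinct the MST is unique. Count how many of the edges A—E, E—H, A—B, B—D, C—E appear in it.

4

Sort edges by weight, then run Kruskal:
A—E (1): add — endpoints in different components.
D—F (2): add — endpoints in different components.
F—G (3): add — endpoints in different components.
A—B (5): add — endpoints in different components.
C—E (8): add — endpoints in different components.
A—F (10): add — endpoints in different components.
E—F (12): skip — E and F already connected.
E—H (13): add — endpoints in different components.
MST edge set: {A—E, D—F, F—G, A—B, C—E, A—F, E—H}.
Of the listed edges, {A—E, E—H, A—B, C—E} are in the MST → 4.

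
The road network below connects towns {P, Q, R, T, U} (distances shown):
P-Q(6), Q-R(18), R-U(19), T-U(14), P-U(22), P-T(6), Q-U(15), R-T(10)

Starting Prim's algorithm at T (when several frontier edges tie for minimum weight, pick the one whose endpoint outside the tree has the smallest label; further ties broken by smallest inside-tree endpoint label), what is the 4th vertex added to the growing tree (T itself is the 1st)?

R

Prim, starting at T.
Step 1: cheapest edge leaving the tree is P-T (6); add P.
Step 2: cheapest edge leaving the tree is P-Q (6); add Q.
Step 3: cheapest edge leaving the tree is R-T (10); add R.
Step 4: cheapest edge leaving the tree is T-U (14); add U.
Vertex order: T, P, Q, R, U. The 4th vertex is R.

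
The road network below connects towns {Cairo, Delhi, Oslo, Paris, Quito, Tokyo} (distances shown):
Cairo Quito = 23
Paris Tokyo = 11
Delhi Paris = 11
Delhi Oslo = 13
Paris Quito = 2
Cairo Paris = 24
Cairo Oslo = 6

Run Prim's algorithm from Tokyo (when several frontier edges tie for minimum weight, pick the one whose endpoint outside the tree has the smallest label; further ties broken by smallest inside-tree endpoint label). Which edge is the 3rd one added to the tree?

Delhi-Paris

Prim's algorithm from Tokyo:
Step 1: frontier [Paris Tokyo 11] → take Paris Tokyo (11); add Paris.
Step 2: frontier [Paris Quito 2, Delhi Paris 11, Cairo Paris 24] → take Paris Quito (2); add Quito.
Step 3: frontier [Delhi Paris 11, Cairo Paris 24, Cairo Quito 23] → take Delhi Paris (11); add Delhi.
Step 4: frontier [Delhi Oslo 13, Cairo Paris 24, Cairo Quito 23] → take Delhi Oslo (13); add Oslo.
Step 5: frontier [Cairo Oslo 6, Cairo Paris 24, Cairo Quito 23] → take Cairo Oslo (6); add Cairo.
The 3rd edge added is Delhi Paris.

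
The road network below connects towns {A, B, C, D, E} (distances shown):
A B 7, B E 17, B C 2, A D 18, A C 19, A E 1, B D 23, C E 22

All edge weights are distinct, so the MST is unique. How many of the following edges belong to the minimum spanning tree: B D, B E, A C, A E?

1

Kruskal: consider edges lightest-first.
A E (1): add — endpoints in different components.
B C (2): add — endpoints in different components.
A B (7): add — endpoints in different components.
B E (17): skip — B and E already connected.
A D (18): add — endpoints in different components.
MST edge set: {A E, B C, A B, A D}.
Of the listed edges, {A E} are in the MST → 1.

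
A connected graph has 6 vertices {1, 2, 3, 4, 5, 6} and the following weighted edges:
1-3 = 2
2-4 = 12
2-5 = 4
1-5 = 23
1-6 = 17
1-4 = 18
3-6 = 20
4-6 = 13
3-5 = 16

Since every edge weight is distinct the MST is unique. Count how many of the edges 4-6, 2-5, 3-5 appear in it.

Sort edges by weight, then run Kruskal:
1-3 (2): add. Components now {1,3} {2} {4} {5} {6}
2-5 (4): add. Components now {1,3} {2,5} {4} {6}
2-4 (12): add. Components now {1,3} {2,4,5} {6}
4-6 (13): add. Components now {1,3} {2,4,5,6}
3-5 (16): add. Components now {1,2,3,4,5,6}
MST edge set: {1-3, 2-5, 2-4, 4-6, 3-5}.
Of the listed edges, {4-6, 2-5, 3-5} are in the MST → 3.

3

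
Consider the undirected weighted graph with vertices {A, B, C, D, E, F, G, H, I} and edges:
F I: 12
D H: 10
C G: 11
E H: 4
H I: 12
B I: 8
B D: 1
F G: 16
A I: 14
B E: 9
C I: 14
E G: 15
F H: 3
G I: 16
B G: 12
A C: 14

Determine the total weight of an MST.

62

Kruskal: consider edges lightest-first.
B D (1): add — endpoints in different components.
F H (3): add — endpoints in different components.
E H (4): add — endpoints in different components.
B I (8): add — endpoints in different components.
B E (9): add — endpoints in different components.
D H (10): skip — D and H already connected.
C G (11): add — endpoints in different components.
B G (12): add — endpoints in different components.
F I (12): skip — F and I already connected.
H I (12): skip — H and I already connected.
A C (14): add — endpoints in different components.
MST edges: B D, F H, E H, B I, B E, C G, B G, A C; total weight 1+3+4+8+9+11+12+14 = 62.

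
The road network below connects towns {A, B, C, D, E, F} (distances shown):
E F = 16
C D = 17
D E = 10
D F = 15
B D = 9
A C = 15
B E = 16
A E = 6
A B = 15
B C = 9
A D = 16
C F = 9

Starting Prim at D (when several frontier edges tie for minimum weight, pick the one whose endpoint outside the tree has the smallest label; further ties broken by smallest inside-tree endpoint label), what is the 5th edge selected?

Grow the tree from D using Prim:
Step 1: frontier [B D 9, D E 10, D F 15, A D 16, C D 17] → take B D (9); add B.
Step 2: frontier [B C 9, A B 15, B E 16, D E 10, D F 15, A D 16, C D 17] → take B C (9); add C.
Step 3: frontier [A B 15, B E 16, C F 9, A C 15, D E 10, D F 15, A D 16] → take C F (9); add F.
Step 4: frontier [A B 15, B E 16, A C 15, D E 10, A D 16, E F 16] → take D E (10); add E.
Step 5: frontier [A B 15, A C 15, A D 16, A E 6] → take A E (6); add A.
The 5th edge added is A E.

A-E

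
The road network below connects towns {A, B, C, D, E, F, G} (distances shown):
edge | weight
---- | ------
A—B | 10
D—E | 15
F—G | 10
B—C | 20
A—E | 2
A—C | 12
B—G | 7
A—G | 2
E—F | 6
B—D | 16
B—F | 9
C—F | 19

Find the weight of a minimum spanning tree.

44

Prim, starting at A.
Step 1: frontier [A—E 2, A—G 2, A—B 10, A—C 12] → take A—E (2); add E.
Step 2: frontier [A—G 2, A—B 10, A—C 12, E—F 6, D—E 15] → take A—G (2); add G.
Step 3: frontier [A—B 10, A—C 12, E—F 6, D—E 15, B—G 7, F—G 10] → take E—F (6); add F.
Step 4: frontier [A—B 10, A—C 12, D—E 15, B—F 9, C—F 19, B—G 7] → take B—G (7); add B.
Step 5: frontier [A—C 12, B—D 16, B—C 20, D—E 15, C—F 19] → take A—C (12); add C.
Step 6: frontier [B—D 16, D—E 15] → take D—E (15); add D.
MST edges: A—E, A—G, E—F, B—G, A—C, D—E; total weight 2+2+6+7+12+15 = 44.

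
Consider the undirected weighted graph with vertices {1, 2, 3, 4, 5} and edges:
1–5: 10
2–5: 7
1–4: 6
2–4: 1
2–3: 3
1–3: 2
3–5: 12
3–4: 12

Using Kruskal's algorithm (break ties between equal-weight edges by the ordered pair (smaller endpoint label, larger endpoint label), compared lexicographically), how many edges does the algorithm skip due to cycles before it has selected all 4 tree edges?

Sort edges by weight, then run Kruskal:
2–4 (1): add. Components now {1} {2,4} {3} {5}
1–3 (2): add. Components now {1,3} {2,4} {5}
2–3 (3): add. Components now {1,2,3,4} {5}
1–4 (6): skip — 1 and 4 already connected.
2–5 (7): add. Components now {1,2,3,4,5}
Edges rejected before the tree was complete: 1.

1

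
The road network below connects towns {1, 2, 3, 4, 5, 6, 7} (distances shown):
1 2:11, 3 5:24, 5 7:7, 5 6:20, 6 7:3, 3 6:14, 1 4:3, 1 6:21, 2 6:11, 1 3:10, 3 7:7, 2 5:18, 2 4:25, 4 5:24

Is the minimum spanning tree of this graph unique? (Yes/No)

Kruskal: consider edges lightest-first.
1 4 (3): add. Components now {1,4} {2} {3} {5} {6} {7}
6 7 (3): add. Components now {1,4} {2} {3} {5} {6,7}
3 7 (7): add. Components now {1,4} {2} {3,6,7} {5}
5 7 (7): add. Components now {1,4} {2} {3,5,6,7}
1 3 (10): add. Components now {1,3,4,5,6,7} {2}
1 2 (11): add. Components now {1,2,3,4,5,6,7}
Non-tree edge 2 6 has weight 11, equal to the heaviest edge on its tree cycle — swapping gives another MST of the same weight. Not unique.

No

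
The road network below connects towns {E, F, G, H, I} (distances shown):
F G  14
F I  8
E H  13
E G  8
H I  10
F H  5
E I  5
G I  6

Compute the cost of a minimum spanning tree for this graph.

24

Prim's algorithm from H:
Step 1: cheapest edge leaving the tree is F H (5); add F.
Step 2: cheapest edge leaving the tree is F I (8); add I.
Step 3: cheapest edge leaving the tree is E I (5); add E.
Step 4: cheapest edge leaving the tree is G I (6); add G.
MST edges: F H, F I, E I, G I; total weight 5+8+5+6 = 24.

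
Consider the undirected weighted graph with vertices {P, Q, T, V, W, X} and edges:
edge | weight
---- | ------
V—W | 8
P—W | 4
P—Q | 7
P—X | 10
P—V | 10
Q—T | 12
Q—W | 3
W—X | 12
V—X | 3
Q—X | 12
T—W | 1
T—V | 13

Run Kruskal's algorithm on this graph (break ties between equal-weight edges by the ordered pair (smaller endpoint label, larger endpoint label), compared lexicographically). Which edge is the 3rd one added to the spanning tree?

Kruskal: consider edges lightest-first.
T—W (1): add — endpoints in different components.
Q—W (3): add — endpoints in different components.
V—X (3): add — endpoints in different components.
P—W (4): add — endpoints in different components.
P—Q (7): skip — Q and P already connected.
V—W (8): add — endpoints in different components.
The 3rd edge added is V—X.

V-X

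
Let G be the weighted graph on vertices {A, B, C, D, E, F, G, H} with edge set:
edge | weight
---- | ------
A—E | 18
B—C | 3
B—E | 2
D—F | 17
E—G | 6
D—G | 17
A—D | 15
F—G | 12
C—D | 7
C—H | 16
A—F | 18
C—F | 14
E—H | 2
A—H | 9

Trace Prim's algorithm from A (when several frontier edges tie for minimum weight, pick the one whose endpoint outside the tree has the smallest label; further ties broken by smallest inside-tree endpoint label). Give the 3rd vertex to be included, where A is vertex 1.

E

Grow the tree from A using Prim:
Step 1: cheapest edge leaving the tree is A—H (9); add H.
Step 2: cheapest edge leaving the tree is E—H (2); add E.
Step 3: cheapest edge leaving the tree is B—E (2); add B.
Step 4: cheapest edge leaving the tree is B—C (3); add C.
Step 5: cheapest edge leaving the tree is E—G (6); add G.
Step 6: cheapest edge leaving the tree is C—D (7); add D.
Step 7: cheapest edge leaving the tree is F—G (12); add F.
Vertex order: A, H, E, B, C, G, D, F. The 3rd vertex is E.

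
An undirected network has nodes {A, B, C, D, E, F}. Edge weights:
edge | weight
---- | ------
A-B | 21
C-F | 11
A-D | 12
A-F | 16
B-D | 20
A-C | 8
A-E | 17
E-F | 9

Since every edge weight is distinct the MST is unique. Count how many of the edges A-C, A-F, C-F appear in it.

2

Kruskal: consider edges lightest-first.
A-C (8): add — endpoints in different components.
E-F (9): add — endpoints in different components.
C-F (11): add — endpoints in different components.
A-D (12): add — endpoints in different components.
A-F (16): skip — A and F already connected.
A-E (17): skip — A and E already connected.
B-D (20): add — endpoints in different components.
MST edge set: {A-C, E-F, C-F, A-D, B-D}.
Of the listed edges, {A-C, C-F} are in the MST → 2.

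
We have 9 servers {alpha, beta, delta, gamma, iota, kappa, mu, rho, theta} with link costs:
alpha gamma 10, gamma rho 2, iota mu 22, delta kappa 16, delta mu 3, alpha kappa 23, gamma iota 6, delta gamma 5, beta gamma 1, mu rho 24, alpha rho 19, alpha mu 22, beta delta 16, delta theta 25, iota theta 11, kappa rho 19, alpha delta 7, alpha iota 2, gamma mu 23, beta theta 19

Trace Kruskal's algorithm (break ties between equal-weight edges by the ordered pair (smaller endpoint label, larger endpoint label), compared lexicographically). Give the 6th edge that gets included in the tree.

gamma-iota

Kruskal's algorithm — process edges by increasing weight (ties by edge label):
beta gamma (1): add — endpoints in different components.
alpha iota (2): add — endpoints in different components.
gamma rho (2): add — endpoints in different components.
delta mu (3): add — endpoints in different components.
delta gamma (5): add — endpoints in different components.
gamma iota (6): add — endpoints in different components.
alpha delta (7): skip — alpha and delta already connected.
alpha gamma (10): skip — gamma and alpha already connected.
iota theta (11): add — endpoints in different components.
beta delta (16): skip — beta and delta already connected.
delta kappa (16): add — endpoints in different components.
The 6th edge added is gamma iota.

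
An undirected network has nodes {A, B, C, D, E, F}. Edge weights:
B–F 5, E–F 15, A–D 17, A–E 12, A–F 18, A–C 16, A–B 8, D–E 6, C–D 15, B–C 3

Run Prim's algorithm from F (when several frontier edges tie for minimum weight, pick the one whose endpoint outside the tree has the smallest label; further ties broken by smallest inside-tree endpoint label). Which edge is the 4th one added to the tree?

A-E

Grow the tree from F using Prim:
Step 1: frontier [B–F 5, E–F 15, A–F 18] → take B–F (5); add B.
Step 2: frontier [B–C 3, A–B 8, E–F 15, A–F 18] → take B–C (3); add C.
Step 3: frontier [A–B 8, C–D 15, A–C 16, E–F 15, A–F 18] → take A–B (8); add A.
Step 4: frontier [A–E 12, A–D 17, C–D 15, E–F 15] → take A–E (12); add E.
Step 5: frontier [A–D 17, C–D 15, D–E 6] → take D–E (6); add D.
The 4th edge added is A–E.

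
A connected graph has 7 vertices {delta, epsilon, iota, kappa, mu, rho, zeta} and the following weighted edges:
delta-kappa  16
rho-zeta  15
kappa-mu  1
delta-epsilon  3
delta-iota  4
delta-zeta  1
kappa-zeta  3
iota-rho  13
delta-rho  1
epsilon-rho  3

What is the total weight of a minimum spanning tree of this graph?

13

Grow the tree from delta using Prim:
Step 1: frontier [delta-rho 1, delta-zeta 1, delta-epsilon 3, delta-iota 4, delta-kappa 16] → take delta-rho (1); add rho.
Step 2: frontier [delta-zeta 1, delta-epsilon 3, delta-iota 4, delta-kappa 16, epsilon-rho 3, iota-rho 13, rho-zeta 15] → take delta-zeta (1); add zeta.
Step 3: frontier [delta-epsilon 3, delta-iota 4, delta-kappa 16, epsilon-rho 3, iota-rho 13, kappa-zeta 3] → take delta-epsilon (3); add epsilon.
Step 4: frontier [delta-iota 4, delta-kappa 16, iota-rho 13, kappa-zeta 3] → take kappa-zeta (3); add kappa.
Step 5: frontier [delta-iota 4, kappa-mu 1, iota-rho 13] → take kappa-mu (1); add mu.
Step 6: frontier [delta-iota 4, iota-rho 13] → take delta-iota (4); add iota.
MST edges: delta-rho, delta-zeta, delta-epsilon, kappa-zeta, kappa-mu, delta-iota; total weight 1+1+3+3+1+4 = 13.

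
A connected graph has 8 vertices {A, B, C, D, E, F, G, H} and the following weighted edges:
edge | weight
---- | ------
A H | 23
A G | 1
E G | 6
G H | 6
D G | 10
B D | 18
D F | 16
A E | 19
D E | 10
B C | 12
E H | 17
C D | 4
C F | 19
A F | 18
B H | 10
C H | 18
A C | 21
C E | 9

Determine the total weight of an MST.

52

Kruskal's algorithm — process edges by increasing weight (ties by edge label):
A G (1): add — endpoints in different components.
C D (4): add — endpoints in different components.
E G (6): add — endpoints in different components.
G H (6): add — endpoints in different components.
C E (9): add — endpoints in different components.
B H (10): add — endpoints in different components.
D E (10): skip — D and E already connected.
D G (10): skip — D and G already connected.
B C (12): skip — B and C already connected.
D F (16): add — endpoints in different components.
MST edges: A G, C D, E G, G H, C E, B H, D F; total weight 1+4+6+6+9+10+16 = 52.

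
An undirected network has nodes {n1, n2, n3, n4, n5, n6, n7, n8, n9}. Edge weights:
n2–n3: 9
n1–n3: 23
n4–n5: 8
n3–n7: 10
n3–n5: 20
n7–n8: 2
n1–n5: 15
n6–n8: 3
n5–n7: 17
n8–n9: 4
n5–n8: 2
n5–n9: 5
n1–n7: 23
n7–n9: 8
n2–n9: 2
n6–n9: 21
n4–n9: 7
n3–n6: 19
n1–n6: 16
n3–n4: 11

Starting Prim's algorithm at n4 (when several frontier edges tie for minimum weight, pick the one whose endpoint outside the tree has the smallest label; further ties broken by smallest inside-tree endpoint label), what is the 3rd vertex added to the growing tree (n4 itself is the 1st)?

Prim's algorithm from n4:
Step 1: cheapest edge leaving the tree is n4–n9 (7); add n9.
Step 2: cheapest edge leaving the tree is n2–n9 (2); add n2.
Step 3: cheapest edge leaving the tree is n8–n9 (4); add n8.
Step 4: cheapest edge leaving the tree is n5–n8 (2); add n5.
Step 5: cheapest edge leaving the tree is n7–n8 (2); add n7.
Step 6: cheapest edge leaving the tree is n6–n8 (3); add n6.
Step 7: cheapest edge leaving the tree is n2–n3 (9); add n3.
Step 8: cheapest edge leaving the tree is n1–n5 (15); add n1.
Vertex order: n4, n9, n2, n8, n5, n7, n6, n3, n1. The 3rd vertex is n2.

n2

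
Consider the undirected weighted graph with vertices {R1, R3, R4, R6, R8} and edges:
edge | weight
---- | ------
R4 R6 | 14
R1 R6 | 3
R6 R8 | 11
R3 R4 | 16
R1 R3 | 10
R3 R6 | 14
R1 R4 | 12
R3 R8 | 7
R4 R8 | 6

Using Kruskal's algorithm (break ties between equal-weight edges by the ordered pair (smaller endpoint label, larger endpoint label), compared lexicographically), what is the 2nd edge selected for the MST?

Kruskal's algorithm — process edges by increasing weight (ties by edge label):
R1 R6 (3): add — endpoints in different components.
R4 R8 (6): add — endpoints in different components.
R3 R8 (7): add — endpoints in different components.
R1 R3 (10): add — endpoints in different components.
The 2nd edge added is R4 R8.

R4-R8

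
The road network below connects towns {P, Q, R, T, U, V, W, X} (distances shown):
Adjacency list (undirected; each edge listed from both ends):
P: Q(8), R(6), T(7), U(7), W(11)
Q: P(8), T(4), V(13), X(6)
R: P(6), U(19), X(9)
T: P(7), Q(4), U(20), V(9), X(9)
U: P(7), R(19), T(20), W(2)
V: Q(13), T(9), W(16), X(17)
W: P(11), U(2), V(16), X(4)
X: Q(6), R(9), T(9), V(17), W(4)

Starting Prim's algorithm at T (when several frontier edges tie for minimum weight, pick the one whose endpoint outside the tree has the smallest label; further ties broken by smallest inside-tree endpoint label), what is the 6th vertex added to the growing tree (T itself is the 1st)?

P

Prim, starting at T.
Step 1: cheapest edge leaving the tree is Q—T (4); add Q.
Step 2: cheapest edge leaving the tree is Q—X (6); add X.
Step 3: cheapest edge leaving the tree is W—X (4); add W.
Step 4: cheapest edge leaving the tree is U—W (2); add U.
Step 5: cheapest edge leaving the tree is P—T (7); add P.
Step 6: cheapest edge leaving the tree is P—R (6); add R.
Step 7: cheapest edge leaving the tree is T—V (9); add V.
Vertex order: T, Q, X, W, U, P, R, V. The 6th vertex is P.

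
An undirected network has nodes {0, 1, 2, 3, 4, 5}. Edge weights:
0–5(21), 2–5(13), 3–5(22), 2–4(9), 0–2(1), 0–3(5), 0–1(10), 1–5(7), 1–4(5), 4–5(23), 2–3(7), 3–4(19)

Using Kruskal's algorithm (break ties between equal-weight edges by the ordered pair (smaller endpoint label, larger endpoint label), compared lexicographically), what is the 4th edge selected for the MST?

1-5

Kruskal: consider edges lightest-first.
0–2 (1): add. Components now {0,2} {1} {3} {4} {5}
0–3 (5): add. Components now {0,2,3} {1} {4} {5}
1–4 (5): add. Components now {0,2,3} {1,4} {5}
1–5 (7): add. Components now {0,2,3} {1,4,5}
2–3 (7): skip — 2 and 3 already connected.
2–4 (9): add. Components now {0,1,2,3,4,5}
The 4th edge added is 1–5.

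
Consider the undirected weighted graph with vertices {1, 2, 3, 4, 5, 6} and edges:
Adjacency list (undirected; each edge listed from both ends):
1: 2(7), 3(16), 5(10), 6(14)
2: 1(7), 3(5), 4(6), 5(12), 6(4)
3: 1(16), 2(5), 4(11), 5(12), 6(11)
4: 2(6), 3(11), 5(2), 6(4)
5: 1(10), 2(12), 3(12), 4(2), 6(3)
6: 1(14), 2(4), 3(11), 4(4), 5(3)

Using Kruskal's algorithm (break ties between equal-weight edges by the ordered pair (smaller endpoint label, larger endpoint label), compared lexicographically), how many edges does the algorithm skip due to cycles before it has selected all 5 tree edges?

2

Kruskal's algorithm — process edges by increasing weight (ties by edge label):
4-5 (2): add. Components now {1} {2} {3} {4,5} {6}
5-6 (3): add. Components now {1} {2} {3} {4,5,6}
2-6 (4): add. Components now {1} {2,4,5,6} {3}
4-6 (4): skip — 4 and 6 already connected.
2-3 (5): add. Components now {1} {2,3,4,5,6}
2-4 (6): skip — 2 and 4 already connected.
1-2 (7): add. Components now {1,2,3,4,5,6}
Edges rejected before the tree was complete: 2.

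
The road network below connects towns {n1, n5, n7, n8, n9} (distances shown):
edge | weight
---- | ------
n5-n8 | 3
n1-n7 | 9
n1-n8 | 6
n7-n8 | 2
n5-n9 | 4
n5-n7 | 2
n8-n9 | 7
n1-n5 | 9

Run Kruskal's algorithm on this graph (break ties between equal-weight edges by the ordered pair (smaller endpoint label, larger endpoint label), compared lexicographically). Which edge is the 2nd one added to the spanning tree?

Kruskal: consider edges lightest-first.
n5-n7 (2): add — endpoints in different components.
n7-n8 (2): add — endpoints in different components.
n5-n8 (3): skip — n5 and n8 already connected.
n5-n9 (4): add — endpoints in different components.
n1-n8 (6): add — endpoints in different components.
The 2nd edge added is n7-n8.

n7-n8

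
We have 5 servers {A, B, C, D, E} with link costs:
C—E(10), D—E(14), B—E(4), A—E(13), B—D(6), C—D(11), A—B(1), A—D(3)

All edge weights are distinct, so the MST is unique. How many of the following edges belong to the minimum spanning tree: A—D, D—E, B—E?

2

Kruskal's algorithm — process edges by increasing weight (ties by edge label):
A—B (1): add — endpoints in different components.
A—D (3): add — endpoints in different components.
B—E (4): add — endpoints in different components.
B—D (6): skip — B and D already connected.
C—E (10): add — endpoints in different components.
MST edge set: {A—B, A—D, B—E, C—E}.
Of the listed edges, {A—D, B—E} are in the MST → 2.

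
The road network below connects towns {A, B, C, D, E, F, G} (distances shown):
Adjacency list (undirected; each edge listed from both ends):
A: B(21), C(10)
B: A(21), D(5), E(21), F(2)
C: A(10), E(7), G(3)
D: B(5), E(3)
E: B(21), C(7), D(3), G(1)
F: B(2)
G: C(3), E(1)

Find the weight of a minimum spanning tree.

24

Kruskal's algorithm — process edges by increasing weight (ties by edge label):
E-G (1): add — endpoints in different components.
B-F (2): add — endpoints in different components.
C-G (3): add — endpoints in different components.
D-E (3): add — endpoints in different components.
B-D (5): add — endpoints in different components.
C-E (7): skip — C and E already connected.
A-C (10): add — endpoints in different components.
MST edges: E-G, B-F, C-G, D-E, B-D, A-C; total weight 1+2+3+3+5+10 = 24.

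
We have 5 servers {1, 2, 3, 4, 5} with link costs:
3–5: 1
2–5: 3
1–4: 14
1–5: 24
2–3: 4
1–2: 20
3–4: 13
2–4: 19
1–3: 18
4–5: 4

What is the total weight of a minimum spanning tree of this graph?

22

Kruskal: consider edges lightest-first.
3–5 (1): add — endpoints in different components.
2–5 (3): add — endpoints in different components.
2–3 (4): skip — 2 and 3 already connected.
4–5 (4): add — endpoints in different components.
3–4 (13): skip — 3 and 4 already connected.
1–4 (14): add — endpoints in different components.
MST edges: 3–5, 2–5, 4–5, 1–4; total weight 1+3+4+14 = 22.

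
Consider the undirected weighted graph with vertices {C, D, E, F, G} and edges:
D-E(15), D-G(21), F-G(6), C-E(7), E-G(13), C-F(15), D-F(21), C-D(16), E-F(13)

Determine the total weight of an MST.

Prim's algorithm from G:
Step 1: cheapest edge leaving the tree is F-G (6); add F.
Step 2: cheapest edge leaving the tree is E-F (13); add E.
Step 3: cheapest edge leaving the tree is C-E (7); add C.
Step 4: cheapest edge leaving the tree is D-E (15); add D.
MST edges: F-G, E-F, C-E, D-E; total weight 6+13+7+15 = 41.

41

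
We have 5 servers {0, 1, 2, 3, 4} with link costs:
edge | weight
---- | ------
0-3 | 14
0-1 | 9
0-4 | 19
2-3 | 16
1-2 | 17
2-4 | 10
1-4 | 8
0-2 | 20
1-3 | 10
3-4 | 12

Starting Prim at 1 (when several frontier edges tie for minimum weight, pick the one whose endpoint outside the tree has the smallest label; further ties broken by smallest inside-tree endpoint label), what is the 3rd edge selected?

2-4

Prim, starting at 1.
Step 1: cheapest edge leaving the tree is 1-4 (8); add 4.
Step 2: cheapest edge leaving the tree is 0-1 (9); add 0.
Step 3: cheapest edge leaving the tree is 2-4 (10); add 2.
Step 4: cheapest edge leaving the tree is 1-3 (10); add 3.
The 3rd edge added is 2-4.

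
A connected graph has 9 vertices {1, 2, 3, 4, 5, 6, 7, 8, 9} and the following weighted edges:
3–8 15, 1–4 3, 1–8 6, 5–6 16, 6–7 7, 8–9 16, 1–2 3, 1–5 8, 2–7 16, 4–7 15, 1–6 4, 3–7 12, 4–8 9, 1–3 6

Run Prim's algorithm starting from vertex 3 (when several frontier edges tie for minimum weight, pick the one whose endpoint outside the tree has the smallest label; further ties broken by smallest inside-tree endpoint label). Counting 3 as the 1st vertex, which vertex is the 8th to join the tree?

Grow the tree from 3 using Prim:
Step 1: cheapest edge leaving the tree is 1–3 (6); add 1.
Step 2: cheapest edge leaving the tree is 1–2 (3); add 2.
Step 3: cheapest edge leaving the tree is 1–4 (3); add 4.
Step 4: cheapest edge leaving the tree is 1–6 (4); add 6.
Step 5: cheapest edge leaving the tree is 1–8 (6); add 8.
Step 6: cheapest edge leaving the tree is 6–7 (7); add 7.
Step 7: cheapest edge leaving the tree is 1–5 (8); add 5.
Step 8: cheapest edge leaving the tree is 8–9 (16); add 9.
Vertex order: 3, 1, 2, 4, 6, 8, 7, 5, 9. The 8th vertex is 5.

5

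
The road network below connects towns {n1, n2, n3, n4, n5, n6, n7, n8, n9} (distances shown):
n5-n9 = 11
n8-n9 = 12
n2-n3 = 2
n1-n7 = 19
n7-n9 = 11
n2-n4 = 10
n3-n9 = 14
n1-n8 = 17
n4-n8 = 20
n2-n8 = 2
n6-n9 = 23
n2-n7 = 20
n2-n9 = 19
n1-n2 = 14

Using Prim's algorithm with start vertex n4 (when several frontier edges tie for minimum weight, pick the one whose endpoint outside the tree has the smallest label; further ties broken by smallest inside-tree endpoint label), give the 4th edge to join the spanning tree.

n8-n9

Prim's algorithm from n4:
Step 1: frontier [n2-n4 10, n4-n8 20] → take n2-n4 (10); add n2.
Step 2: frontier [n2-n3 2, n2-n8 2, n1-n2 14, n2-n9 19, n2-n7 20, n4-n8 20] → take n2-n3 (2); add n3.
Step 3: frontier [n2-n8 2, n1-n2 14, n2-n9 19, n2-n7 20, n3-n9 14, n4-n8 20] → take n2-n8 (2); add n8.
Step 4: frontier [n1-n2 14, n2-n9 19, n2-n7 20, n3-n9 14, n8-n9 12, n1-n8 17] → take n8-n9 (12); add n9.
Step 5: frontier [n1-n2 14, n2-n7 20, n1-n8 17, n5-n9 11, n7-n9 11, n6-n9 23] → take n5-n9 (11); add n5.
Step 6: frontier [n1-n2 14, n2-n7 20, n1-n8 17, n7-n9 11, n6-n9 23] → take n7-n9 (11); add n7.
Step 7: frontier [n1-n2 14, n1-n7 19, n1-n8 17, n6-n9 23] → take n1-n2 (14); add n1.
Step 8: frontier [n6-n9 23] → take n6-n9 (23); add n6.
The 4th edge added is n8-n9.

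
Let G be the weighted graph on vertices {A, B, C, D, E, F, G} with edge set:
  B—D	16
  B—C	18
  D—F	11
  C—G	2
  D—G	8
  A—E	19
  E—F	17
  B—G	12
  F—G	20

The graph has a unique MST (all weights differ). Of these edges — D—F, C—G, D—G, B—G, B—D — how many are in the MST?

4

Kruskal: consider edges lightest-first.
C—G (2): add — endpoints in different components.
D—G (8): add — endpoints in different components.
D—F (11): add — endpoints in different components.
B—G (12): add — endpoints in different components.
B—D (16): skip — B and D already connected.
E—F (17): add — endpoints in different components.
B—C (18): skip — B and C already connected.
A—E (19): add — endpoints in different components.
MST edge set: {C—G, D—G, D—F, B—G, E—F, A—E}.
Of the listed edges, {D—F, C—G, D—G, B—G} are in the MST → 4.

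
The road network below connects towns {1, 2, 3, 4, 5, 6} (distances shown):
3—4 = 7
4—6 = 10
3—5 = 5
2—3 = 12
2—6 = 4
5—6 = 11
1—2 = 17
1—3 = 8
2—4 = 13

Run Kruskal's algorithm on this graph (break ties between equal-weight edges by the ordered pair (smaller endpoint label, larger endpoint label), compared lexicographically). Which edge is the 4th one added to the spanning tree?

Kruskal: consider edges lightest-first.
2—6 (4): add. Components now {1} {2,6} {3} {4} {5}
3—5 (5): add. Components now {1} {2,6} {3,5} {4}
3—4 (7): add. Components now {1} {2,6} {3,4,5}
1—3 (8): add. Components now {1,3,4,5} {2,6}
4—6 (10): add. Components now {1,2,3,4,5,6}
The 4th edge added is 1—3.

1-3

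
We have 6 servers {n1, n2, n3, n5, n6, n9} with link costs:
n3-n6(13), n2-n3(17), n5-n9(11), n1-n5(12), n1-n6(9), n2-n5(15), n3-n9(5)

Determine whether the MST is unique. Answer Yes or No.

Sort edges by weight, then run Kruskal:
n3-n9 (5): add — endpoints in different components.
n1-n6 (9): add — endpoints in different components.
n5-n9 (11): add — endpoints in different components.
n1-n5 (12): add — endpoints in different components.
n3-n6 (13): skip — n6 and n3 already connected.
n2-n5 (15): add — endpoints in different components.
Every non-tree edge has weight strictly greater than the heaviest edge on the tree path between its endpoints, so the MST is unique.

Yes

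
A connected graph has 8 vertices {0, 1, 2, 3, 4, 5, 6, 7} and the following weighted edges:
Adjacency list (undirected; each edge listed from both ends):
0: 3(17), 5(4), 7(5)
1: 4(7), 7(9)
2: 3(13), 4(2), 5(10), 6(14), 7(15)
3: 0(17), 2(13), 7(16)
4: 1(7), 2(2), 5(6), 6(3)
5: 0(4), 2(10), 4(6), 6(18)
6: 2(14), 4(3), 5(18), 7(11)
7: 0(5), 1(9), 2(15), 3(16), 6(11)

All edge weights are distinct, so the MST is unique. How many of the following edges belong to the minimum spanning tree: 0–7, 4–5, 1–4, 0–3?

3

Sort edges by weight, then run Kruskal:
2–4 (2): add — endpoints in different components.
4–6 (3): add — endpoints in different components.
0–5 (4): add — endpoints in different components.
0–7 (5): add — endpoints in different components.
4–5 (6): add — endpoints in different components.
1–4 (7): add — endpoints in different components.
1–7 (9): skip — 1 and 7 already connected.
2–5 (10): skip — 2 and 5 already connected.
6–7 (11): skip — 6 and 7 already connected.
2–3 (13): add — endpoints in different components.
MST edge set: {2–4, 4–6, 0–5, 0–7, 4–5, 1–4, 2–3}.
Of the listed edges, {0–7, 4–5, 1–4} are in the MST → 3.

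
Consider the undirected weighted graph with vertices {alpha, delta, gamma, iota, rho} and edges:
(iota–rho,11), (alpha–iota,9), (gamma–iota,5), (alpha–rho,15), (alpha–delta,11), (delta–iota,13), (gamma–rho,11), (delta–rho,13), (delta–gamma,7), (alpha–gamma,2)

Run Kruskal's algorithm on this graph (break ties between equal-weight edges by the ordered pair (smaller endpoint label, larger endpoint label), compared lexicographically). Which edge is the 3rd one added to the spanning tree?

delta-gamma

Kruskal's algorithm — process edges by increasing weight (ties by edge label):
alpha–gamma (2): add. Components now {iota} {delta} {rho} {alpha,gamma}
gamma–iota (5): add. Components now {alpha,gamma,iota} {delta} {rho}
delta–gamma (7): add. Components now {alpha,delta,gamma,iota} {rho}
alpha–iota (9): skip — iota and alpha already connected.
alpha–delta (11): skip — delta and alpha already connected.
gamma–rho (11): add. Components now {alpha,delta,gamma,iota,rho}
The 3rd edge added is delta–gamma.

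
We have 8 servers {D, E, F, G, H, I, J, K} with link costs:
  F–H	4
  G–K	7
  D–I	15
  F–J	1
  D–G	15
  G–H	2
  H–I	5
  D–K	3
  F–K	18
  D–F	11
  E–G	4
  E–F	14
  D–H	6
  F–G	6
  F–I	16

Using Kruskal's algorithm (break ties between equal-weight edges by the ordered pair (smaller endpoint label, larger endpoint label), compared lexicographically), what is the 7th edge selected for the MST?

Kruskal's algorithm — process edges by increasing weight (ties by edge label):
F–J (1): add — endpoints in different components.
G–H (2): add — endpoints in different components.
D–K (3): add — endpoints in different components.
E–G (4): add — endpoints in different components.
F–H (4): add — endpoints in different components.
H–I (5): add — endpoints in different components.
D–H (6): add — endpoints in different components.
The 7th edge added is D–H.

D-H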